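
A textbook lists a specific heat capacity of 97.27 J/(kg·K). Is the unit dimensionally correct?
Yes

specific heat capacity has SI base units: m^2 / (s^2 * K)
J/(kg·K) reduces to the same SI base units, so it is a valid unit for specific heat capacity.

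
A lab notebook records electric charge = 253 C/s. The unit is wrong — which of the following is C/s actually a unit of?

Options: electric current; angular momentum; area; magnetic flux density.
electric current

electric charge should have units dimensionally equivalent to A * s (e.g. C).
The given unit 'C/s' reduces to A. Of the listed options, that is the dimensionality of electric current.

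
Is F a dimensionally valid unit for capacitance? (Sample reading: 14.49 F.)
Yes

capacitance has SI base units: A^2 * s^4 / (kg * m^2)
F reduces to the same SI base units, so it is a valid unit for capacitance.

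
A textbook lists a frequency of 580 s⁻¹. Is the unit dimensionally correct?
Yes

frequency has SI base units: 1 / s
s⁻¹ reduces to the same SI base units, so it is a valid unit for frequency.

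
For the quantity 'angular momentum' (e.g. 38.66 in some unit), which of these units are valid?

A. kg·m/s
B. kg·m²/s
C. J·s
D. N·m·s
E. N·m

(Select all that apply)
B, C, D

angular momentum has SI base units: kg * m^2 / s

Checking each option against kg * m^2 / s:
  A. kg·m/s: ✗ does not match
  B. kg·m²/s: ✓ matches
  C. J·s: ✓ matches
  D. N·m·s: ✓ matches
  E. N·m: ✗ does not match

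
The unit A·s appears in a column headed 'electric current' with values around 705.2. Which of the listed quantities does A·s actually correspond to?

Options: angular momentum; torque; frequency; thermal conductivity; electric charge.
electric charge

electric current should have units dimensionally equivalent to A (e.g. A).
The given unit 'A·s' reduces to A * s. Of the listed options, that is the dimensionality of electric charge.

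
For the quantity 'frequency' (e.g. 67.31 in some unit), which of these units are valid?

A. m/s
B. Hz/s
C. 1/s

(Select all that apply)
C

frequency has SI base units: 1 / s

Checking each option against 1 / s:
  A. m/s: ✗ does not match
  B. Hz/s: ✗ does not match
  C. 1/s: ✓ matches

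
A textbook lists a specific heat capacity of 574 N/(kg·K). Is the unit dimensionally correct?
No

specific heat capacity has SI base units: m^2 / (s^2 * K)
N/(kg·K) does NOT reduce to m^2 / (s^2 * K); a valid unit for specific heat capacity would be e.g. J/(kg·K).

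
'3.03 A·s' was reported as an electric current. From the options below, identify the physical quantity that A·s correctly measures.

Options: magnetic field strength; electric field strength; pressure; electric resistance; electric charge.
electric charge

electric current should have units dimensionally equivalent to A (e.g. A).
The given unit 'A·s' reduces to A * s. Of the listed options, that is the dimensionality of electric charge.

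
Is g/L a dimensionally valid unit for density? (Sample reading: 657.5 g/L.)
Yes

density has SI base units: kg / m^3
g/L reduces to the same SI base units, so it is a valid unit for density.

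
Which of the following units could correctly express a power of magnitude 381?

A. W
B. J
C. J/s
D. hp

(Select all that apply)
A, C, D

power has SI base units: kg * m^2 / s^3

Checking each option against kg * m^2 / s^3:
  A. W: ✓ matches
  B. J: ✗ does not match
  C. J/s: ✓ matches
  D. hp: ✓ matches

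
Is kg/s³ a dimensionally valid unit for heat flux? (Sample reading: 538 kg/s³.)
Yes

heat flux has SI base units: kg / s^3
kg/s³ reduces to the same SI base units, so it is a valid unit for heat flux.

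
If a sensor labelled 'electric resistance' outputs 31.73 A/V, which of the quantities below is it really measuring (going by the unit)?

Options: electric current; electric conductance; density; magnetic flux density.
electric conductance

electric resistance should have units dimensionally equivalent to kg * m^2 / (A^2 * s^3) (e.g. Ω).
The given unit 'A/V' reduces to A^2 * s^3 / (kg * m^2). Of the listed options, that is the dimensionality of electric conductance.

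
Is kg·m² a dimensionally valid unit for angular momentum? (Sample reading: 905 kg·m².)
No

angular momentum has SI base units: kg * m^2 / s
kg·m² does NOT reduce to kg * m^2 / s; a valid unit for angular momentum would be e.g. kg·m²/s.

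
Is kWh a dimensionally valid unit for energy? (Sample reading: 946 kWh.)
Yes

energy has SI base units: kg * m^2 / s^2
kWh reduces to the same SI base units, so it is a valid unit for energy.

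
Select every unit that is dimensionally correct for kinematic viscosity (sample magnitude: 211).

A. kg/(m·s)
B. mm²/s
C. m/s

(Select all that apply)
B

kinematic viscosity has SI base units: m^2 / s

Checking each option against m^2 / s:
  A. kg/(m·s): ✗ does not match
  B. mm²/s: ✓ matches
  C. m/s: ✗ does not match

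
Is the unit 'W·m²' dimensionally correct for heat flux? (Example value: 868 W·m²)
No

heat flux has SI base units: kg / s^3
W·m² does NOT reduce to kg / s^3; a valid unit for heat flux would be e.g. W/m².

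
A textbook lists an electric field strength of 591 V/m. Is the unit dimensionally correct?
Yes

electric field strength has SI base units: kg * m / (A * s^3)
V/m reduces to the same SI base units, so it is a valid unit for electric field strength.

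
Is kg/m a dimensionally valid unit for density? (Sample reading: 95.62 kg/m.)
No

density has SI base units: kg / m^3
kg/m does NOT reduce to kg / m^3; a valid unit for density would be e.g. kg/m³.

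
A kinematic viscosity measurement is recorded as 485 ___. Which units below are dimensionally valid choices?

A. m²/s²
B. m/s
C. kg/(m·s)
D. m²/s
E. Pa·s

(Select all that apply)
D

kinematic viscosity has SI base units: m^2 / s

Checking each option against m^2 / s:
  A. m²/s²: ✗ does not match
  B. m/s: ✗ does not match
  C. kg/(m·s): ✗ does not match
  D. m²/s: ✓ matches
  E. Pa·s: ✗ does not match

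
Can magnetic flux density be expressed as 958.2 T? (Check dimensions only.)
Yes

magnetic flux density has SI base units: kg / (A * s^2)
T reduces to the same SI base units, so it is a valid unit for magnetic flux density.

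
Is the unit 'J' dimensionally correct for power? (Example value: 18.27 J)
No

power has SI base units: kg * m^2 / s^3
J does NOT reduce to kg * m^2 / s^3; a valid unit for power would be e.g. W.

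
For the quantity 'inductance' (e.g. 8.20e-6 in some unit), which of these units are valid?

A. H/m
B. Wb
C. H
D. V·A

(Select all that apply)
C

inductance has SI base units: kg * m^2 / (A^2 * s^2)

Checking each option against kg * m^2 / (A^2 * s^2):
  A. H/m: ✗ does not match
  B. Wb: ✗ does not match
  C. H: ✓ matches
  D. V·A: ✗ does not match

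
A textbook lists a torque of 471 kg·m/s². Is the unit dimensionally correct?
No

torque has SI base units: kg * m^2 / s^2
kg·m/s² does NOT reduce to kg * m^2 / s^2; a valid unit for torque would be e.g. N·m.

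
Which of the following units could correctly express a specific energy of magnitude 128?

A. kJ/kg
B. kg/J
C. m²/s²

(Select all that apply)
A, C

specific energy has SI base units: m^2 / s^2

Checking each option against m^2 / s^2:
  A. kJ/kg: ✓ matches
  B. kg/J: ✗ does not match
  C. m²/s²: ✓ matches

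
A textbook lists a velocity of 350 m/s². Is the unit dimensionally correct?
No

velocity has SI base units: m / s
m/s² does NOT reduce to m / s; a valid unit for velocity would be e.g. m/s.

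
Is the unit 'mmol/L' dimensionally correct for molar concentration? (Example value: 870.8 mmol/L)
Yes

molar concentration has SI base units: mol / m^3
mmol/L reduces to the same SI base units, so it is a valid unit for molar concentration.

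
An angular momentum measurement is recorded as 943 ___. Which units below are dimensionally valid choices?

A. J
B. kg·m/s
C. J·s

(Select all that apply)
C

angular momentum has SI base units: kg * m^2 / s

Checking each option against kg * m^2 / s:
  A. J: ✗ does not match
  B. kg·m/s: ✗ does not match
  C. J·s: ✓ matches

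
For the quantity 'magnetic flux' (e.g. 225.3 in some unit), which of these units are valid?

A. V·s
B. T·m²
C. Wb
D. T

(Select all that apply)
A, B, C

magnetic flux has SI base units: kg * m^2 / (A * s^2)

Checking each option against kg * m^2 / (A * s^2):
  A. V·s: ✓ matches
  B. T·m²: ✓ matches
  C. Wb: ✓ matches
  D. T: ✗ does not match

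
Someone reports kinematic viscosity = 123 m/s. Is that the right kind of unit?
No

kinematic viscosity has SI base units: m^2 / s
m/s does NOT reduce to m^2 / s; a valid unit for kinematic viscosity would be e.g. m²/s.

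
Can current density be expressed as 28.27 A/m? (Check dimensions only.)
No

current density has SI base units: A / m^2
A/m does NOT reduce to A / m^2; a valid unit for current density would be e.g. A/m².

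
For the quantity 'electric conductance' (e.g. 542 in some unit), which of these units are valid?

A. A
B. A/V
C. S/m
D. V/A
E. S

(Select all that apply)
B, E

electric conductance has SI base units: A^2 * s^3 / (kg * m^2)

Checking each option against A^2 * s^3 / (kg * m^2):
  A. A: ✗ does not match
  B. A/V: ✓ matches
  C. S/m: ✗ does not match
  D. V/A: ✗ does not match
  E. S: ✓ matches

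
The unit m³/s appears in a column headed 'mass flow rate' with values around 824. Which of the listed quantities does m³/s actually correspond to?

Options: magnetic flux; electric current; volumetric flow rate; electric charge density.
volumetric flow rate

mass flow rate should have units dimensionally equivalent to kg / s (e.g. kg/s).
The given unit 'm³/s' reduces to m^3 / s. Of the listed options, that is the dimensionality of volumetric flow rate.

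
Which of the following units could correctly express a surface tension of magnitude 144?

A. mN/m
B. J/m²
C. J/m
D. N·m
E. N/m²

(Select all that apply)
A, B

surface tension has SI base units: kg / s^2

Checking each option against kg / s^2:
  A. mN/m: ✓ matches
  B. J/m²: ✓ matches
  C. J/m: ✗ does not match
  D. N·m: ✗ does not match
  E. N/m²: ✗ does not match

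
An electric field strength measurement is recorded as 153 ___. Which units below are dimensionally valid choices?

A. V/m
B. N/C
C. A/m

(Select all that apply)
A, B

electric field strength has SI base units: kg * m / (A * s^3)

Checking each option against kg * m / (A * s^3):
  A. V/m: ✓ matches
  B. N/C: ✓ matches
  C. A/m: ✗ does not match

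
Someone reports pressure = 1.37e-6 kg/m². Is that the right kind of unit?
No

pressure has SI base units: kg / (m * s^2)
kg/m² does NOT reduce to kg / (m * s^2); a valid unit for pressure would be e.g. Pa.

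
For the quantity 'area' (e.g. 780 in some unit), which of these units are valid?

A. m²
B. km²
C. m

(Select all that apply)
A, B

area has SI base units: m^2

Checking each option against m^2:
  A. m²: ✓ matches
  B. km²: ✓ matches
  C. m: ✗ does not match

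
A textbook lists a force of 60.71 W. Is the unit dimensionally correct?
No

force has SI base units: kg * m / s^2
W does NOT reduce to kg * m / s^2; a valid unit for force would be e.g. N.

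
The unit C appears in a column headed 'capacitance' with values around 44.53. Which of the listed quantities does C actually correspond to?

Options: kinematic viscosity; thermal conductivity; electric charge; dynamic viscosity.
electric charge

capacitance should have units dimensionally equivalent to A^2 * s^4 / (kg * m^2) (e.g. F).
The given unit 'C' reduces to A * s. Of the listed options, that is the dimensionality of electric charge.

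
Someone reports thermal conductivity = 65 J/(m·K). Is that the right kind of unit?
No

thermal conductivity has SI base units: kg * m / (s^3 * K)
J/(m·K) does NOT reduce to kg * m / (s^3 * K); a valid unit for thermal conductivity would be e.g. W/(m·K).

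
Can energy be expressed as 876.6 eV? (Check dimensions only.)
Yes

energy has SI base units: kg * m^2 / s^2
eV reduces to the same SI base units, so it is a valid unit for energy.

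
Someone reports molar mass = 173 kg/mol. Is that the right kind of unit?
Yes

molar mass has SI base units: kg / mol
kg/mol reduces to the same SI base units, so it is a valid unit for molar mass.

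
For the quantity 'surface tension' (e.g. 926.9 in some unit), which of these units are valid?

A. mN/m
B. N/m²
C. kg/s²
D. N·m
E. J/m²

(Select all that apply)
A, C, E

surface tension has SI base units: kg / s^2

Checking each option against kg / s^2:
  A. mN/m: ✓ matches
  B. N/m²: ✗ does not match
  C. kg/s²: ✓ matches
  D. N·m: ✗ does not match
  E. J/m²: ✓ matches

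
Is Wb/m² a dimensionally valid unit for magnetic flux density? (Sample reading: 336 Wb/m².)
Yes

magnetic flux density has SI base units: kg / (A * s^2)
Wb/m² reduces to the same SI base units, so it is a valid unit for magnetic flux density.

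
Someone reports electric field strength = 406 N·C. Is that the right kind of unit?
No

electric field strength has SI base units: kg * m / (A * s^3)
N·C does NOT reduce to kg * m / (A * s^3); a valid unit for electric field strength would be e.g. V/m.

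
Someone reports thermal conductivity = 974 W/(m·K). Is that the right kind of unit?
Yes

thermal conductivity has SI base units: kg * m / (s^3 * K)
W/(m·K) reduces to the same SI base units, so it is a valid unit for thermal conductivity.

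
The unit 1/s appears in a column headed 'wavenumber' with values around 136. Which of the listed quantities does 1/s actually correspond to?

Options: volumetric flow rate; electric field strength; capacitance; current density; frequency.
frequency

wavenumber should have units dimensionally equivalent to 1 / m (e.g. 1/m).
The given unit '1/s' reduces to 1 / s. Of the listed options, that is the dimensionality of frequency.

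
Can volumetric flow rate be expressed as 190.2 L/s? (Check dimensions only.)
Yes

volumetric flow rate has SI base units: m^3 / s
L/s reduces to the same SI base units, so it is a valid unit for volumetric flow rate.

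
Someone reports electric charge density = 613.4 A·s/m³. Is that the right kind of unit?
Yes

electric charge density has SI base units: A * s / m^3
A·s/m³ reduces to the same SI base units, so it is a valid unit for electric charge density.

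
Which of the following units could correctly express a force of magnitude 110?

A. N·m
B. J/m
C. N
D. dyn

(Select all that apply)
B, C, D

force has SI base units: kg * m / s^2

Checking each option against kg * m / s^2:
  A. N·m: ✗ does not match
  B. J/m: ✓ matches
  C. N: ✓ matches
  D. dyn: ✓ matches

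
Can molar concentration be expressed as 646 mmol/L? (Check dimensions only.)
Yes

molar concentration has SI base units: mol / m^3
mmol/L reduces to the same SI base units, so it is a valid unit for molar concentration.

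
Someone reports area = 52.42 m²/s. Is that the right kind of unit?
No

area has SI base units: m^2
m²/s does NOT reduce to m^2; a valid unit for area would be e.g. m².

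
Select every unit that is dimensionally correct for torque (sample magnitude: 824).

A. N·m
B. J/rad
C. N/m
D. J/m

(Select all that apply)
A, B

torque has SI base units: kg * m^2 / s^2

Checking each option against kg * m^2 / s^2:
  A. N·m: ✓ matches
  B. J/rad: ✓ matches
  C. N/m: ✗ does not match
  D. J/m: ✗ does not match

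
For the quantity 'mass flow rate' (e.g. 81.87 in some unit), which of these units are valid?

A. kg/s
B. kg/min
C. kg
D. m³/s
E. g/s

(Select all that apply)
A, B, E

mass flow rate has SI base units: kg / s

Checking each option against kg / s:
  A. kg/s: ✓ matches
  B. kg/min: ✓ matches
  C. kg: ✗ does not match
  D. m³/s: ✗ does not match
  E. g/s: ✓ matches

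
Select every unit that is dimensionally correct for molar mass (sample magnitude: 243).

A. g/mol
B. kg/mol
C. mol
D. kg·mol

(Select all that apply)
A, B

molar mass has SI base units: kg / mol

Checking each option against kg / mol:
  A. g/mol: ✓ matches
  B. kg/mol: ✓ matches
  C. mol: ✗ does not match
  D. kg·mol: ✗ does not match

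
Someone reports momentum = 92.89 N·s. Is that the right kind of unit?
Yes

momentum has SI base units: kg * m / s
N·s reduces to the same SI base units, so it is a valid unit for momentum.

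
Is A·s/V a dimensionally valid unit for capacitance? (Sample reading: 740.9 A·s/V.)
Yes

capacitance has SI base units: A^2 * s^4 / (kg * m^2)
A·s/V reduces to the same SI base units, so it is a valid unit for capacitance.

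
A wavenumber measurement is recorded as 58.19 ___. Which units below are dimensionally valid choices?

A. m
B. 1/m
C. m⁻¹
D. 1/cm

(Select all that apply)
B, C, D

wavenumber has SI base units: 1 / m

Checking each option against 1 / m:
  A. m: ✗ does not match
  B. 1/m: ✓ matches
  C. m⁻¹: ✓ matches
  D. 1/cm: ✓ matches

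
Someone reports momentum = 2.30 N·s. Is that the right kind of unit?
Yes

momentum has SI base units: kg * m / s
N·s reduces to the same SI base units, so it is a valid unit for momentum.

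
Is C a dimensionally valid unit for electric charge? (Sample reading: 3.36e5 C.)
Yes

electric charge has SI base units: A * s
C reduces to the same SI base units, so it is a valid unit for electric charge.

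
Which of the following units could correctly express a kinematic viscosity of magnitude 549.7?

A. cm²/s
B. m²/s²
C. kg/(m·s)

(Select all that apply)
A

kinematic viscosity has SI base units: m^2 / s

Checking each option against m^2 / s:
  A. cm²/s: ✓ matches
  B. m²/s²: ✗ does not match
  C. kg/(m·s): ✗ does not match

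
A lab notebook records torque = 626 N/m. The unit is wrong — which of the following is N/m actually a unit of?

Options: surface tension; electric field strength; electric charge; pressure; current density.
surface tension

torque should have units dimensionally equivalent to kg * m^2 / s^2 (e.g. N·m).
The given unit 'N/m' reduces to kg / s^2. Of the listed options, that is the dimensionality of surface tension.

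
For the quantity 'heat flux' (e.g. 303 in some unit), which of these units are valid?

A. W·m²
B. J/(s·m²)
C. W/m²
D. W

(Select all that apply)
B, C

heat flux has SI base units: kg / s^3

Checking each option against kg / s^3:
  A. W·m²: ✗ does not match
  B. J/(s·m²): ✓ matches
  C. W/m²: ✓ matches
  D. W: ✗ does not match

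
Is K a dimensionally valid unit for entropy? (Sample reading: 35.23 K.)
No

entropy has SI base units: kg * m^2 / (s^2 * K)
K does NOT reduce to kg * m^2 / (s^2 * K); a valid unit for entropy would be e.g. J/K.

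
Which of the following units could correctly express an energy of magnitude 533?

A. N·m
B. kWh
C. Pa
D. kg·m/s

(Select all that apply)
A, B

energy has SI base units: kg * m^2 / s^2

Checking each option against kg * m^2 / s^2:
  A. N·m: ✓ matches
  B. kWh: ✓ matches
  C. Pa: ✗ does not match
  D. kg·m/s: ✗ does not match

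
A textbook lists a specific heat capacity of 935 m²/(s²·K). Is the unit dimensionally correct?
Yes

specific heat capacity has SI base units: m^2 / (s^2 * K)
m²/(s²·K) reduces to the same SI base units, so it is a valid unit for specific heat capacity.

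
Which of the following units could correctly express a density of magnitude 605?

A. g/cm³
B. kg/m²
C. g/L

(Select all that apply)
A, C

density has SI base units: kg / m^3

Checking each option against kg / m^3:
  A. g/cm³: ✓ matches
  B. kg/m²: ✗ does not match
  C. g/L: ✓ matches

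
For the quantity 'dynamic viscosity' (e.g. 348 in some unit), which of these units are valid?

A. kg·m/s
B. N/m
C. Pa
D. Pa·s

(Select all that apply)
D

dynamic viscosity has SI base units: kg / (m * s)

Checking each option against kg / (m * s):
  A. kg·m/s: ✗ does not match
  B. N/m: ✗ does not match
  C. Pa: ✗ does not match
  D. Pa·s: ✓ matches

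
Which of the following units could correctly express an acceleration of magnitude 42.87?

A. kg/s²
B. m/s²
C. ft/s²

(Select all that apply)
B, C

acceleration has SI base units: m / s^2

Checking each option against m / s^2:
  A. kg/s²: ✗ does not match
  B. m/s²: ✓ matches
  C. ft/s²: ✓ matches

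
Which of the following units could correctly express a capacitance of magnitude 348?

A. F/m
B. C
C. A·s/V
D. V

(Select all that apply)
C

capacitance has SI base units: A^2 * s^4 / (kg * m^2)

Checking each option against A^2 * s^4 / (kg * m^2):
  A. F/m: ✗ does not match
  B. C: ✗ does not match
  C. A·s/V: ✓ matches
  D. V: ✗ does not match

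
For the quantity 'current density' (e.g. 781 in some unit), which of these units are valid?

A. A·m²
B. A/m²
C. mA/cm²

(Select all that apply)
B, C

current density has SI base units: A / m^2

Checking each option against A / m^2:
  A. A·m²: ✗ does not match
  B. A/m²: ✓ matches
  C. mA/cm²: ✓ matches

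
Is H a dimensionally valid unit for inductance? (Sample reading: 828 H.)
Yes

inductance has SI base units: kg * m^2 / (A^2 * s^2)
H reduces to the same SI base units, so it is a valid unit for inductance.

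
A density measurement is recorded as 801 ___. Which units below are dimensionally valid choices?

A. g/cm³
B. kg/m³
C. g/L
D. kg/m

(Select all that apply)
A, B, C

density has SI base units: kg / m^3

Checking each option against kg / m^3:
  A. g/cm³: ✓ matches
  B. kg/m³: ✓ matches
  C. g/L: ✓ matches
  D. kg/m: ✗ does not match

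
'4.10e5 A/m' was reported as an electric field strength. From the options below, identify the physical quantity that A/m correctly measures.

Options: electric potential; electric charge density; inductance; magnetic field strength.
magnetic field strength

electric field strength should have units dimensionally equivalent to kg * m / (A * s^3) (e.g. V/m).
The given unit 'A/m' reduces to A / m. Of the listed options, that is the dimensionality of magnetic field strength.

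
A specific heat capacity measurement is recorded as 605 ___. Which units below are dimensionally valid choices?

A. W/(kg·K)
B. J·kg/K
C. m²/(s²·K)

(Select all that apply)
C

specific heat capacity has SI base units: m^2 / (s^2 * K)

Checking each option against m^2 / (s^2 * K):
  A. W/(kg·K): ✗ does not match
  B. J·kg/K: ✗ does not match
  C. m²/(s²·K): ✓ matches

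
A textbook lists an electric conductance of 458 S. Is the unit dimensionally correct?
Yes

electric conductance has SI base units: A^2 * s^3 / (kg * m^2)
S reduces to the same SI base units, so it is a valid unit for electric conductance.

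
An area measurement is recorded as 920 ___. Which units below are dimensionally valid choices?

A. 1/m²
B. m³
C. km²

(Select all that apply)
C

area has SI base units: m^2

Checking each option against m^2:
  A. 1/m²: ✗ does not match
  B. m³: ✗ does not match
  C. km²: ✓ matches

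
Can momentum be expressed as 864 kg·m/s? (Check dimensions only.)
Yes

momentum has SI base units: kg * m / s
kg·m/s reduces to the same SI base units, so it is a valid unit for momentum.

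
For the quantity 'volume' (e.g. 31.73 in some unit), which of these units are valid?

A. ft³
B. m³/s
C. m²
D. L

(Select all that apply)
A, D

volume has SI base units: m^3

Checking each option against m^3:
  A. ft³: ✓ matches
  B. m³/s: ✗ does not match
  C. m²: ✗ does not match
  D. L: ✓ matches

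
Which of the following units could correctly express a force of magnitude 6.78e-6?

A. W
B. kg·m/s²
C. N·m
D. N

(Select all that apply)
B, D

force has SI base units: kg * m / s^2

Checking each option against kg * m / s^2:
  A. W: ✗ does not match
  B. kg·m/s²: ✓ matches
  C. N·m: ✗ does not match
  D. N: ✓ matches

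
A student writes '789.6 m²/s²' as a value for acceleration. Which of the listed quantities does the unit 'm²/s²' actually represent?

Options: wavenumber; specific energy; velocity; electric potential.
specific energy

acceleration should have units dimensionally equivalent to m / s^2 (e.g. m/s²).
The given unit 'm²/s²' reduces to m^2 / s^2. Of the listed options, that is the dimensionality of specific energy.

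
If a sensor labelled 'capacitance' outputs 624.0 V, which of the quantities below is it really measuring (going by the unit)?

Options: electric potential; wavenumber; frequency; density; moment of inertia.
electric potential

capacitance should have units dimensionally equivalent to A^2 * s^4 / (kg * m^2) (e.g. F).
The given unit 'V' reduces to kg * m^2 / (A * s^3). Of the listed options, that is the dimensionality of electric potential.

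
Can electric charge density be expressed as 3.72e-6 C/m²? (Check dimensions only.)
No

electric charge density has SI base units: A * s / m^3
C/m² does NOT reduce to A * s / m^3; a valid unit for electric charge density would be e.g. C/m³.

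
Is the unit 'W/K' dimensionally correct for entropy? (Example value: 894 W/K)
No

entropy has SI base units: kg * m^2 / (s^2 * K)
W/K does NOT reduce to kg * m^2 / (s^2 * K); a valid unit for entropy would be e.g. J/K.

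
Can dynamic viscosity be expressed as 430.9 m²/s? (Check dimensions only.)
No

dynamic viscosity has SI base units: kg / (m * s)
m²/s does NOT reduce to kg / (m * s); a valid unit for dynamic viscosity would be e.g. Pa·s.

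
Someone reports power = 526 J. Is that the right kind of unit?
No

power has SI base units: kg * m^2 / s^3
J does NOT reduce to kg * m^2 / s^3; a valid unit for power would be e.g. W.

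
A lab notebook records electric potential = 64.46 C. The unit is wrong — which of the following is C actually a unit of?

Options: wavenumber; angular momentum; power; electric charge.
electric charge

electric potential should have units dimensionally equivalent to kg * m^2 / (A * s^3) (e.g. V).
The given unit 'C' reduces to A * s. Of the listed options, that is the dimensionality of electric charge.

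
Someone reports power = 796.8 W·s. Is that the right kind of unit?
No

power has SI base units: kg * m^2 / s^3
W·s does NOT reduce to kg * m^2 / s^3; a valid unit for power would be e.g. W.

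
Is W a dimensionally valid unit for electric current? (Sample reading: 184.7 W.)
No

electric current has SI base units: A
W does NOT reduce to A; a valid unit for electric current would be e.g. A.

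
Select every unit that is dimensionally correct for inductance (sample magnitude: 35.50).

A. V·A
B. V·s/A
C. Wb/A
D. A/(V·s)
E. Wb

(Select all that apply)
B, C

inductance has SI base units: kg * m^2 / (A^2 * s^2)

Checking each option against kg * m^2 / (A^2 * s^2):
  A. V·A: ✗ does not match
  B. V·s/A: ✓ matches
  C. Wb/A: ✓ matches
  D. A/(V·s): ✗ does not match
  E. Wb: ✗ does not match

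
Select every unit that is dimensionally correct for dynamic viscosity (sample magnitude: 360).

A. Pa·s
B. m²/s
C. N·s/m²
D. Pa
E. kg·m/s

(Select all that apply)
A, C

dynamic viscosity has SI base units: kg / (m * s)

Checking each option against kg / (m * s):
  A. Pa·s: ✓ matches
  B. m²/s: ✗ does not match
  C. N·s/m²: ✓ matches
  D. Pa: ✗ does not match
  E. kg·m/s: ✗ does not match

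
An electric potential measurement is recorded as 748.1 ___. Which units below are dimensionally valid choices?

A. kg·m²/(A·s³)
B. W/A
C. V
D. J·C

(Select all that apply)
A, B, C

electric potential has SI base units: kg * m^2 / (A * s^3)

Checking each option against kg * m^2 / (A * s^3):
  A. kg·m²/(A·s³): ✓ matches
  B. W/A: ✓ matches
  C. V: ✓ matches
  D. J·C: ✗ does not match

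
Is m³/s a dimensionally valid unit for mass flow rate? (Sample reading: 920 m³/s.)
No

mass flow rate has SI base units: kg / s
m³/s does NOT reduce to kg / s; a valid unit for mass flow rate would be e.g. kg/s.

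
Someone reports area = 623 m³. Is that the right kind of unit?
No

area has SI base units: m^2
m³ does NOT reduce to m^2; a valid unit for area would be e.g. m².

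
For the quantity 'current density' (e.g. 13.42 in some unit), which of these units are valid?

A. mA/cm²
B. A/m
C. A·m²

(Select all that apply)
A

current density has SI base units: A / m^2

Checking each option against A / m^2:
  A. mA/cm²: ✓ matches
  B. A/m: ✗ does not match
  C. A·m²: ✗ does not match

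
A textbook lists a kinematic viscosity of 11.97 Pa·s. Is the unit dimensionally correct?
No

kinematic viscosity has SI base units: m^2 / s
Pa·s does NOT reduce to m^2 / s; a valid unit for kinematic viscosity would be e.g. m²/s.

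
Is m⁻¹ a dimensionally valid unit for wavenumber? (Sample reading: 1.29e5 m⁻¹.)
Yes

wavenumber has SI base units: 1 / m
m⁻¹ reduces to the same SI base units, so it is a valid unit for wavenumber.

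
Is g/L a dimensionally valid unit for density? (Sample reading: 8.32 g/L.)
Yes

density has SI base units: kg / m^3
g/L reduces to the same SI base units, so it is a valid unit for density.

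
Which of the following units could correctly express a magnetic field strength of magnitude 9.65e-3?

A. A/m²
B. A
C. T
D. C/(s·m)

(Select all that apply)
D

magnetic field strength has SI base units: A / m

Checking each option against A / m:
  A. A/m²: ✗ does not match
  B. A: ✗ does not match
  C. T: ✗ does not match
  D. C/(s·m): ✓ matches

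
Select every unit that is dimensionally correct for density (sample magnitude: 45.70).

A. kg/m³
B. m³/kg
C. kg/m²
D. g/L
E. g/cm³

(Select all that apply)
A, D, E

density has SI base units: kg / m^3

Checking each option against kg / m^3:
  A. kg/m³: ✓ matches
  B. m³/kg: ✗ does not match
  C. kg/m²: ✗ does not match
  D. g/L: ✓ matches
  E. g/cm³: ✓ matches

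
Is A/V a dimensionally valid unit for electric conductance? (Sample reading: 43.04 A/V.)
Yes

electric conductance has SI base units: A^2 * s^3 / (kg * m^2)
A/V reduces to the same SI base units, so it is a valid unit for electric conductance.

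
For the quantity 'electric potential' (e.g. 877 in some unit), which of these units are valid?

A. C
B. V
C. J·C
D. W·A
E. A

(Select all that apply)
B

electric potential has SI base units: kg * m^2 / (A * s^3)

Checking each option against kg * m^2 / (A * s^3):
  A. C: ✗ does not match
  B. V: ✓ matches
  C. J·C: ✗ does not match
  D. W·A: ✗ does not match
  E. A: ✗ does not match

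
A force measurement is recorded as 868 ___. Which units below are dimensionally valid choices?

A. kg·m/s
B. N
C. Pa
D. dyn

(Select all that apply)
B, D

force has SI base units: kg * m / s^2

Checking each option against kg * m / s^2:
  A. kg·m/s: ✗ does not match
  B. N: ✓ matches
  C. Pa: ✗ does not match
  D. dyn: ✓ matches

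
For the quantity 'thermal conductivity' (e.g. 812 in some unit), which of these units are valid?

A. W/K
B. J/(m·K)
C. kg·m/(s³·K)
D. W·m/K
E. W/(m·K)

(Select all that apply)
C, E

thermal conductivity has SI base units: kg * m / (s^3 * K)

Checking each option against kg * m / (s^3 * K):
  A. W/K: ✗ does not match
  B. J/(m·K): ✗ does not match
  C. kg·m/(s³·K): ✓ matches
  D. W·m/K: ✗ does not match
  E. W/(m·K): ✓ matches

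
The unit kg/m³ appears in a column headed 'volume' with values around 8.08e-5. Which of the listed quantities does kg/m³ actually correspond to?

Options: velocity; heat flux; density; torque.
density

volume should have units dimensionally equivalent to m^3 (e.g. m³).
The given unit 'kg/m³' reduces to kg / m^3. Of the listed options, that is the dimensionality of density.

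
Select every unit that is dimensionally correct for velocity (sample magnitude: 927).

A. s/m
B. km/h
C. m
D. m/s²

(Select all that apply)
B

velocity has SI base units: m / s

Checking each option against m / s:
  A. s/m: ✗ does not match
  B. km/h: ✓ matches
  C. m: ✗ does not match
  D. m/s²: ✗ does not match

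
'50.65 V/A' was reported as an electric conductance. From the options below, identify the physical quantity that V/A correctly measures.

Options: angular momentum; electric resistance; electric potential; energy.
electric resistance

electric conductance should have units dimensionally equivalent to A^2 * s^3 / (kg * m^2) (e.g. S).
The given unit 'V/A' reduces to kg * m^2 / (A^2 * s^3). Of the listed options, that is the dimensionality of electric resistance.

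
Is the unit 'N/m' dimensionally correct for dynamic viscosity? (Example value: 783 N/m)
No

dynamic viscosity has SI base units: kg / (m * s)
N/m does NOT reduce to kg / (m * s); a valid unit for dynamic viscosity would be e.g. Pa·s.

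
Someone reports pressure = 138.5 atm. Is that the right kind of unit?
Yes

pressure has SI base units: kg / (m * s^2)
atm reduces to the same SI base units, so it is a valid unit for pressure.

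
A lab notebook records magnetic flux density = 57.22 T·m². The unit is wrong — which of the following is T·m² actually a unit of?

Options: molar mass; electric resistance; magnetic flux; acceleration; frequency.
magnetic flux

magnetic flux density should have units dimensionally equivalent to kg / (A * s^2) (e.g. T).
The given unit 'T·m²' reduces to kg * m^2 / (A * s^2). Of the listed options, that is the dimensionality of magnetic flux.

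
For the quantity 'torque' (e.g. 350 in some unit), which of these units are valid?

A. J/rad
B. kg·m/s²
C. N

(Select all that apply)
A

torque has SI base units: kg * m^2 / s^2

Checking each option against kg * m^2 / s^2:
  A. J/rad: ✓ matches
  B. kg·m/s²: ✗ does not match
  C. N: ✗ does not match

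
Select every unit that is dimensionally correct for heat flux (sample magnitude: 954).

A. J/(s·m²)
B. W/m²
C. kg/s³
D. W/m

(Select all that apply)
A, B, C

heat flux has SI base units: kg / s^3

Checking each option against kg / s^3:
  A. J/(s·m²): ✓ matches
  B. W/m²: ✓ matches
  C. kg/s³: ✓ matches
  D. W/m: ✗ does not match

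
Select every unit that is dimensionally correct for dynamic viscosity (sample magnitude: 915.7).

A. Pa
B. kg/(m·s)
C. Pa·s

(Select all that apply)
B, C

dynamic viscosity has SI base units: kg / (m * s)

Checking each option against kg / (m * s):
  A. Pa: ✗ does not match
  B. kg/(m·s): ✓ matches
  C. Pa·s: ✓ matches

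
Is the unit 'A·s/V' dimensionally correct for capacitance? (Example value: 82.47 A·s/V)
Yes

capacitance has SI base units: A^2 * s^4 / (kg * m^2)
A·s/V reduces to the same SI base units, so it is a valid unit for capacitance.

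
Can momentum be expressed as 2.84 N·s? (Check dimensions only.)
Yes

momentum has SI base units: kg * m / s
N·s reduces to the same SI base units, so it is a valid unit for momentum.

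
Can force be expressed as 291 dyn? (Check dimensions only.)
Yes

force has SI base units: kg * m / s^2
dyn reduces to the same SI base units, so it is a valid unit for force.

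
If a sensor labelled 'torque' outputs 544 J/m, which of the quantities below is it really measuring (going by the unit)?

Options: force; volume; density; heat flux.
force

torque should have units dimensionally equivalent to kg * m^2 / s^2 (e.g. N·m).
The given unit 'J/m' reduces to kg * m / s^2. Of the listed options, that is the dimensionality of force.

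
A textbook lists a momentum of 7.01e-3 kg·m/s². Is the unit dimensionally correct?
No

momentum has SI base units: kg * m / s
kg·m/s² does NOT reduce to kg * m / s; a valid unit for momentum would be e.g. kg·m/s.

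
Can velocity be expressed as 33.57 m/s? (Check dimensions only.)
Yes

velocity has SI base units: m / s
m/s reduces to the same SI base units, so it is a valid unit for velocity.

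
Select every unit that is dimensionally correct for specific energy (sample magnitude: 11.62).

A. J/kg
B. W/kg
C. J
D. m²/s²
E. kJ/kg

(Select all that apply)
A, D, E

specific energy has SI base units: m^2 / s^2

Checking each option against m^2 / s^2:
  A. J/kg: ✓ matches
  B. W/kg: ✗ does not match
  C. J: ✗ does not match
  D. m²/s²: ✓ matches
  E. kJ/kg: ✓ matches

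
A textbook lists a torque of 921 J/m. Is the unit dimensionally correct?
No

torque has SI base units: kg * m^2 / s^2
J/m does NOT reduce to kg * m^2 / s^2; a valid unit for torque would be e.g. N·m.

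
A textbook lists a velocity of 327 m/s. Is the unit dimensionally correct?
Yes

velocity has SI base units: m / s
m/s reduces to the same SI base units, so it is a valid unit for velocity.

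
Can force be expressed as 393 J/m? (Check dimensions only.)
Yes

force has SI base units: kg * m / s^2
J/m reduces to the same SI base units, so it is a valid unit for force.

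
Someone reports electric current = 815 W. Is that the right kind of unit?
No

electric current has SI base units: A
W does NOT reduce to A; a valid unit for electric current would be e.g. A.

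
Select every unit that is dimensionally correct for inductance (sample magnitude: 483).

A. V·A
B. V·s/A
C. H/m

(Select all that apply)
B

inductance has SI base units: kg * m^2 / (A^2 * s^2)

Checking each option against kg * m^2 / (A^2 * s^2):
  A. V·A: ✗ does not match
  B. V·s/A: ✓ matches
  C. H/m: ✗ does not match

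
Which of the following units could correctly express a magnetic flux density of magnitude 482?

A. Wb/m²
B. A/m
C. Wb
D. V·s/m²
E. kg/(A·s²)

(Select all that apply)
A, D, E

magnetic flux density has SI base units: kg / (A * s^2)

Checking each option against kg / (A * s^2):
  A. Wb/m²: ✓ matches
  B. A/m: ✗ does not match
  C. Wb: ✗ does not match
  D. V·s/m²: ✓ matches
  E. kg/(A·s²): ✓ matches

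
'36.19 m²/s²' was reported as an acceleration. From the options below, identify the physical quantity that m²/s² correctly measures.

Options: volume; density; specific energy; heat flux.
specific energy

acceleration should have units dimensionally equivalent to m / s^2 (e.g. m/s²).
The given unit 'm²/s²' reduces to m^2 / s^2. Of the listed options, that is the dimensionality of specific energy.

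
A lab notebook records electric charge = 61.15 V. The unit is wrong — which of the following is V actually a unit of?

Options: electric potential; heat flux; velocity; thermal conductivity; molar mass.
electric potential

electric charge should have units dimensionally equivalent to A * s (e.g. C).
The given unit 'V' reduces to kg * m^2 / (A * s^3). Of the listed options, that is the dimensionality of electric potential.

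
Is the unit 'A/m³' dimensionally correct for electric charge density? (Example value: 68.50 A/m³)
No

electric charge density has SI base units: A * s / m^3
A/m³ does NOT reduce to A * s / m^3; a valid unit for electric charge density would be e.g. C/m³.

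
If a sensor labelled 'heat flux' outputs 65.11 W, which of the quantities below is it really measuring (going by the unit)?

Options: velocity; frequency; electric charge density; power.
power

heat flux should have units dimensionally equivalent to kg / s^3 (e.g. W/m²).
The given unit 'W' reduces to kg * m^2 / s^3. Of the listed options, that is the dimensionality of power.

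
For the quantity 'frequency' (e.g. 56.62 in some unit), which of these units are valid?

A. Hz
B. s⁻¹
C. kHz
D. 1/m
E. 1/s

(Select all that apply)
A, B, C, E

frequency has SI base units: 1 / s

Checking each option against 1 / s:
  A. Hz: ✓ matches
  B. s⁻¹: ✓ matches
  C. kHz: ✓ matches
  D. 1/m: ✗ does not match
  E. 1/s: ✓ matches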